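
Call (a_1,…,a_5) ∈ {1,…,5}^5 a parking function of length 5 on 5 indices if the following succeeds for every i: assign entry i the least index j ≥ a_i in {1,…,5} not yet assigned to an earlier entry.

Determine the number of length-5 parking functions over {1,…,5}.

1296

|PF| = (5+1−5)·(5+1)^{5−1} = 1 · 1296 = 1296 (Konheim–Weiss)
Example (4,5,2,1,2) → sorted (1,2,2,4,5): b_i ≤ i ∀i, a PF.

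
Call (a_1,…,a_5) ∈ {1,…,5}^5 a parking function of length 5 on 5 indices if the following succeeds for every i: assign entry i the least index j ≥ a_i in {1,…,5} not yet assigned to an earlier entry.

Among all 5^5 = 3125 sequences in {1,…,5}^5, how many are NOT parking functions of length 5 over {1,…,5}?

|PF| = (5+1−5)·(5+1)^{5−1} = 1·1296 = 1296 (Konheim–Weiss)
Example (5,2,3,5,3) → sorted (2,3,3,5,5): b_1=2>1, not a PF.
So 3125 − 1296 = 1829 fail.

1829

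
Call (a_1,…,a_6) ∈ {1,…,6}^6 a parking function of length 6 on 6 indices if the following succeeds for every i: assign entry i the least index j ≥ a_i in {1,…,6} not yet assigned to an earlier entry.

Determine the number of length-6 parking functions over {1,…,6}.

#PF = (6−6+1)·(6+1)^(6−1) = 1×16807 = 16807 [KW]
One tuple (6,3,4,1,2,1) → sorted (1,1,2,3,4,6): b_i ≤ i ∀i, a PF.

16807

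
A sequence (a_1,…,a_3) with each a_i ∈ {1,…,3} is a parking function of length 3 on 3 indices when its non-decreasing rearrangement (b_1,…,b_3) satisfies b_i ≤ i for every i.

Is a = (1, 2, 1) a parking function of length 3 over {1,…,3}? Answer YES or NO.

Rearranged: b = (1, 1, 2).
  b_1=1 ≤ 1
  b_2=1 ≤ 2
  b_3=2 ≤ 3
All bounds hold ⇒ YES

YES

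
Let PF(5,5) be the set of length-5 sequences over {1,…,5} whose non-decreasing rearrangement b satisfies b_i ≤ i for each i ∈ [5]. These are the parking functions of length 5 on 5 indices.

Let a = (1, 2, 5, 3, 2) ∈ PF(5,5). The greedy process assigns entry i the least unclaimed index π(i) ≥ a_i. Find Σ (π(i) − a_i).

Σπ = 5·6/2 = 15 (π permutes [5]); Σa = 1+2+5+3+2 = 13; disp = 15−13 = 2.

2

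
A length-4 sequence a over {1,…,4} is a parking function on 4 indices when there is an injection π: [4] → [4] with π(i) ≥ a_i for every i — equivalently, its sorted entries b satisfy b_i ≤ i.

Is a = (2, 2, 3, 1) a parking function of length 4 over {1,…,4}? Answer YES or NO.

YES

Sorted: b = (1, 2, 2, 3).
  b_1=1 ≤ 1
  b_2=2 ≤ 2
  b_3=2 ≤ 3
  b_4=3 ≤ 4
All bounds hold ⇒ YES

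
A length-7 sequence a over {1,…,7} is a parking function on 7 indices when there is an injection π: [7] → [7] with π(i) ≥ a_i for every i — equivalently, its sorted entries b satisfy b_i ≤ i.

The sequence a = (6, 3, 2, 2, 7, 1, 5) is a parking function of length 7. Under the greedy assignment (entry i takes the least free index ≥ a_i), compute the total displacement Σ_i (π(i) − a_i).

Σπ = 28 ({1..7} each once); Σa = 6+3+2+2+7+1+5 = 26; disp = 28−26 = 2.

2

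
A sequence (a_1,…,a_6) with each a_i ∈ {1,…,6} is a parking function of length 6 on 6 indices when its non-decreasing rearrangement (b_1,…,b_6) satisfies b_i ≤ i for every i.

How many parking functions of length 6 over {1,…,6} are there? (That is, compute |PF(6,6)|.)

16807

|PF(6,6)| = 1·7^5 = 1 · 16807 = 16807 (Konheim–Weiss)
E.g. (3,4,3,4,1,2) → sorted (1,2,3,3,4,4): b_i ≤ i ∀i, a PF.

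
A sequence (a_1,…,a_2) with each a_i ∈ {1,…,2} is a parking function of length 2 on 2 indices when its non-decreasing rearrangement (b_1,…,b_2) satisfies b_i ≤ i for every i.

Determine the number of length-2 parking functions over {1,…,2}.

|PF| = 1·3^1 = 1 · 3 = 3 [KW]
One tuple (1,1) → sorted (1,1): b_i ≤ i ∀i, a PF.

3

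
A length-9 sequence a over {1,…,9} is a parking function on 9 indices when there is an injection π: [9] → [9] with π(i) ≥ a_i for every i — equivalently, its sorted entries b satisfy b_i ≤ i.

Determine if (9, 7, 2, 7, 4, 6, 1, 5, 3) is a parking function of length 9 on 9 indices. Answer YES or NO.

YES

Sorted: b = (1, 2, 3, 4, 5, 6, 7, 7, 9).
  b_1=1 ≤ 1
  b_2=2 ≤ 2
  b_3=3 ≤ 3
  b_4=4 ≤ 4
  b_5=5 ≤ 5
  b_6=6 ≤ 6
  b_7=7 ≤ 7
  b_8=7 ≤ 8
  b_9=9 ≤ 9
All bounds hold ⇒ YES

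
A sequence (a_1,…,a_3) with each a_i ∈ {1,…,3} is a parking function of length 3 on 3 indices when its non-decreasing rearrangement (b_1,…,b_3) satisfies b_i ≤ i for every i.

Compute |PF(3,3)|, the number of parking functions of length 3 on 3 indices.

16

|PF| = (3+1−3)·(3+1)^{3−1} = 1×16 = 16 (Pollak)
Check (1,3,1) → sorted (1,1,3): b_i ≤ i ∀i, a PF.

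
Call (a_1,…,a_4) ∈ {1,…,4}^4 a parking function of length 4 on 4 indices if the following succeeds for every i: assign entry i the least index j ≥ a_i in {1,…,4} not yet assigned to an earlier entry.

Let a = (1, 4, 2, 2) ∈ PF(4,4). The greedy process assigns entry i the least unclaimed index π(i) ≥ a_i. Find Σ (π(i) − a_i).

1

Σπ(i) = 1+…+4 = 10; Σa = 1+4+2+2 = 9; disp = 10−9 = 1.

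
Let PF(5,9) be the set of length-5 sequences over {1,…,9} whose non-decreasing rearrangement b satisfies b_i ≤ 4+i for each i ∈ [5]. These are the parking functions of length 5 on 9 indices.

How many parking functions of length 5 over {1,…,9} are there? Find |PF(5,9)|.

#PF = (9+1−5)·(9+1)^{5−1} = 5 · 10000 = 50000 (Konheim–Weiss)
Example (2,1,1,5,2) → sorted (1,1,2,2,5): b_i ≤ 4+i ∀i, a PF.

50000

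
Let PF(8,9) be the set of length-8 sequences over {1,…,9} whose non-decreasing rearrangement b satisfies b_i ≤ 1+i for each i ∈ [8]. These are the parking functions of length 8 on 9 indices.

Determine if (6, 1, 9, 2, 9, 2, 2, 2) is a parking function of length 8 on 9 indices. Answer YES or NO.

Order a: b = (1, 2, 2, 2, 2, 6, 9, 9).
  b_1=1 ≤ 2
  b_2=2 ≤ 3
  b_3=2 ≤ 4
  b_4=2 ≤ 5
  b_5=2 ≤ 6
  b_6=6 ≤ 7
  b_7=9 > 8
  fails at i=7 ⇒ NO

NO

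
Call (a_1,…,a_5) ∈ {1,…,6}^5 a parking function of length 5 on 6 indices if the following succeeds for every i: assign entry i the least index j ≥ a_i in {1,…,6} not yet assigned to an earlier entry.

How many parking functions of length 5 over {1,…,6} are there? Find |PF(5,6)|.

Count = (6−5+1)·(6+1)^(5−1) = 2×2401 = 4802 [KW]
Check (4,4,2,1,1) → sorted (1,1,2,4,4): b_i ≤ 1+i ∀i, a PF.

4802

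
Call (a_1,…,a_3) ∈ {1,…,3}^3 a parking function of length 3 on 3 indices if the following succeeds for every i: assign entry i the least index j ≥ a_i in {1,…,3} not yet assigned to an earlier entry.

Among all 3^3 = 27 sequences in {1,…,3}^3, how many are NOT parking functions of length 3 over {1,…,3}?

#PF = 1·4^2 = 1·16 = 16 (Konheim–Weiss)
Example (3,3,3) → sorted (3,3,3): b_1=3>1, not a PF.
Total 27; non-PF = 27−16 = 11

11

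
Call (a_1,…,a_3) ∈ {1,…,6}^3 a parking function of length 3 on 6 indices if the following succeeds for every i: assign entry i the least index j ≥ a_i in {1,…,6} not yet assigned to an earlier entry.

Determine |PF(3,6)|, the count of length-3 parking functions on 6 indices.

Count = 4·7^2 = 4·49 = 196
E.g. (5,6,2) → sorted (2,5,6): b_i ≤ 3+i ∀i, a PF.

196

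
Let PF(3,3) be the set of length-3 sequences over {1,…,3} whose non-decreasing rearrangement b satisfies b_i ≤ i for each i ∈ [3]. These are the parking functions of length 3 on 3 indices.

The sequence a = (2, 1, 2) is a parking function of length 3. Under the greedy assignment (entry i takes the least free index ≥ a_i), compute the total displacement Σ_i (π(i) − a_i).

1

Σπ(i) = 1+…+3 = 6; Σa = 2+1+2 = 5; disp = 6−5 = 1.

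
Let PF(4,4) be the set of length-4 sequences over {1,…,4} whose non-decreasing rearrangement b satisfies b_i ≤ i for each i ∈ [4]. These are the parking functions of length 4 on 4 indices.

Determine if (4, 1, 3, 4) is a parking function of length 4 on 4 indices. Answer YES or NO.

Order a: b = (1, 3, 4, 4).
  b_1=1 ≤ 1
  b_2=3 > 2
  fails at i=2 ⇒ NO

NO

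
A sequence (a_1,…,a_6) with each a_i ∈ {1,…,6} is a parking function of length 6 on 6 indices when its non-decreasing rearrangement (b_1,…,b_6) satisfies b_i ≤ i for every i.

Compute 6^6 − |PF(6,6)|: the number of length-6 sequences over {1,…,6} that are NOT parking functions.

|PF(6,6)| = (6−6+1)·(6+1)^(6−1) = 1·16807 = 16807
Example (3,6,5,1,3,6) → sorted (1,3,3,5,6,6): b_2=3>2, not a PF.
Total 46656; non-PF = 46656−16807 = 29849

29849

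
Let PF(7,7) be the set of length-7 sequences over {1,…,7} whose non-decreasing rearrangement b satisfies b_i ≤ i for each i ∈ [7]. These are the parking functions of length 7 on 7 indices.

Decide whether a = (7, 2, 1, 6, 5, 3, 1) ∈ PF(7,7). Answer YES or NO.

Sorted: b = (1, 1, 2, 3, 5, 6, 7).
  b_1=1 ≤ 1
  b_2=1 ≤ 2
  b_3=2 ≤ 3
  b_4=3 ≤ 4
  b_5=5 ≤ 5
  b_6=6 ≤ 6
  b_7=7 ≤ 7
All bounds hold ⇒ YES

YES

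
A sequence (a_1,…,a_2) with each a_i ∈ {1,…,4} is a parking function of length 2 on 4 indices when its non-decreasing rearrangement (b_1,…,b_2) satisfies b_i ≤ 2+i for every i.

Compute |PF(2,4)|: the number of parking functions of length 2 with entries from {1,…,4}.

15

|PF(2,4)| = 3·5^1 = 3 · 5 = 15 [KW]
Example (1,2) → sorted (1,2): b_i ≤ 2+i ∀i, a PF.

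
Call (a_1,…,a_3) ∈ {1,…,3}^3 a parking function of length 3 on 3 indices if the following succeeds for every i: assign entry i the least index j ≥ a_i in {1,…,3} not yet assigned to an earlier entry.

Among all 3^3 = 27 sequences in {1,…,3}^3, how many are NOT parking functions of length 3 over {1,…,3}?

|PF(3,3)| = (3+1−3)·(3+1)^{3−1} = 1·16 = 16 (Pollak)
Check (3,3,3) → sorted (3,3,3): b_1=3>1, not a PF.
So 27 − 16 = 11 fail.

11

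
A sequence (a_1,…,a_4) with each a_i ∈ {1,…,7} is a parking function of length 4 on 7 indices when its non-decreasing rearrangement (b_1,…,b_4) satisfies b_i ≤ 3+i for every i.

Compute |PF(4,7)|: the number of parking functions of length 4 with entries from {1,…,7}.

|PF| = (8−4)·8^(4−1) = 4 · 512 = 2048 [KW]
One tuple (4,7,3,4) → sorted (3,4,4,7): b_i ≤ 3+i ∀i, a PF.

2048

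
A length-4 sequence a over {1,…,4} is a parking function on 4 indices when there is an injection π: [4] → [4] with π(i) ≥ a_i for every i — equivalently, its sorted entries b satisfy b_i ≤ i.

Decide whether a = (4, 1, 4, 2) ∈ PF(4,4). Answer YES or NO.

NO

Sorted: b = (1, 2, 4, 4).
  b_1=1 ≤ 1
  b_2=2 ≤ 2
  b_3=4 > 3
  fails at i=3 ⇒ NO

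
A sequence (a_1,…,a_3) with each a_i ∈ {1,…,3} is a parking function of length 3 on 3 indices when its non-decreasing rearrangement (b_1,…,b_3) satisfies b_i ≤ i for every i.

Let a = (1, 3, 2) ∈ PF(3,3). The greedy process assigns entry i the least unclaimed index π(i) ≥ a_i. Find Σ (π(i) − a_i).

0

Σπ = 6 ({1..3} each once); Σa = 1+3+2 = 6; disp = 6−6 = 0.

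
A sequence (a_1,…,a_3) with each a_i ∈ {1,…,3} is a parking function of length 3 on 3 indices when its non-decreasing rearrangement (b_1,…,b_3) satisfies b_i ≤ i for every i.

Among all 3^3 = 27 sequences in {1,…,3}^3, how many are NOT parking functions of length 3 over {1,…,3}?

11

|PF| = 1·4^2 = 1·16 = 16
Example (2,2,3) → sorted (2,2,3): b_1=2>1, not a PF.
3^3 − 16 = 27 − 16 = 11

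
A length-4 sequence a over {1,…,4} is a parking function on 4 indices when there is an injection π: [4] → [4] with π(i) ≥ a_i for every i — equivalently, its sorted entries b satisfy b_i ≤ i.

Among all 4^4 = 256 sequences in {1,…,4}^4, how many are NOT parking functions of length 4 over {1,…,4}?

131

#PF = (4−4+1)·(4+1)^(4−1) = 1×125 = 125
Example (4,3,4,1) → sorted (1,3,4,4): b_2=3>2, not a PF.
Total 256; non-PF = 256−125 = 131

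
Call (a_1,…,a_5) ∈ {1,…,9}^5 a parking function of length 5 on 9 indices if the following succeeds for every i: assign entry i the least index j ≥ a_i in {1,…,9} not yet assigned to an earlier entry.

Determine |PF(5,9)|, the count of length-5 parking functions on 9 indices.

50000

|PF(5,9)| = 5·10^4 = 5×10000 = 50000 [KW]
One tuple (8,6,1,5,3) → sorted (1,3,5,6,8): b_i ≤ 4+i ∀i, a PF.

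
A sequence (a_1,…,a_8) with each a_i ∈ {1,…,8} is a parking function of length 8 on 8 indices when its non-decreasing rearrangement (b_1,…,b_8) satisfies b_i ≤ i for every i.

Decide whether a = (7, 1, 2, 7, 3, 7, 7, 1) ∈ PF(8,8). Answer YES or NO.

NO

Sorted: b = (1, 1, 2, 3, 7, 7, 7, 7).
  b_1=1 ≤ 1
  b_2=1 ≤ 2
  b_3=2 ≤ 3
  b_4=3 ≤ 4
  b_5=7 > 5
  fails at i=5 ⇒ NO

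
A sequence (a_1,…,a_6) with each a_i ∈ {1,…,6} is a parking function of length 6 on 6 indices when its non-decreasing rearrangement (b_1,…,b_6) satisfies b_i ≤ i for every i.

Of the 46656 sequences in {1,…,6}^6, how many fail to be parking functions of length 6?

#PF = (6+1−6)·(6+1)^{6−1} = 1 · 16807 = 16807 (Pollak)
Check (2,5,6,6,2,4) → sorted (2,2,4,5,6,6): b_1=2>1, not a PF.
6^6 − 16807 = 46656 − 16807 = 29849

29849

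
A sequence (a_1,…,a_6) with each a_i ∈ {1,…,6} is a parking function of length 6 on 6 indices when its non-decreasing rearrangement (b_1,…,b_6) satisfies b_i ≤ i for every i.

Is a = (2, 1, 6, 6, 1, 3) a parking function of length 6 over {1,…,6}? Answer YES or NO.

NO

Order a: b = (1, 1, 2, 3, 6, 6).
  b_1=1 ≤ 1
  b_2=1 ≤ 2
  b_3=2 ≤ 3
  b_4=3 ≤ 4
  b_5=6 > 5
  fails at i=5 ⇒ NO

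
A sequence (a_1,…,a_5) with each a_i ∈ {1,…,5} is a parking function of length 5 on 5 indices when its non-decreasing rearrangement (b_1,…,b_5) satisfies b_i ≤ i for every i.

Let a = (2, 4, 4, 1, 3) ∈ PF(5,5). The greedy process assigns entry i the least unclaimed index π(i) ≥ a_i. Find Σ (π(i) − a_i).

1

Σπ = 15 ({1..5} each once); Σa = 2+4+4+1+3 = 14; disp = 15−14 = 1.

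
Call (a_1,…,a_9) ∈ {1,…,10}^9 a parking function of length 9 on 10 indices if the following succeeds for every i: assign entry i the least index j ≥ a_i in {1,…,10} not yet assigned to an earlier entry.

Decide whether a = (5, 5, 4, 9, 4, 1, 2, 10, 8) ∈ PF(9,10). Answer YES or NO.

YES

Rearranged: b = (1, 2, 4, 4, 5, 5, 8, 9, 10).
  b_1=1 ≤ 2
  b_2=2 ≤ 3
  b_3=4 ≤ 4
  b_4=4 ≤ 5
  b_5=5 ≤ 6
  b_6=5 ≤ 7
  b_7=8 ≤ 8
  b_8=9 ≤ 9
  b_9=10 ≤ 10
All bounds hold ⇒ YES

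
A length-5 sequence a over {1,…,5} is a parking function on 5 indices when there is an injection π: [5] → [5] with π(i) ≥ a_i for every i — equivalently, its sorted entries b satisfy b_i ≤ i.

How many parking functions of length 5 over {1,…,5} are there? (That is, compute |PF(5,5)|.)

#PF = 1·6^4 = 1·1296 = 1296 (Konheim–Weiss)
Check (4,2,1,2,3) → sorted (1,2,2,3,4): b_i ≤ i ∀i, a PF.

1296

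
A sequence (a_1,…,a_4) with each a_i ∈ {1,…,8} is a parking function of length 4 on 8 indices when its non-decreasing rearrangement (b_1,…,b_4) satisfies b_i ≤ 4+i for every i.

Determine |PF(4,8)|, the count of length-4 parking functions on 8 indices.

3645

#PF = (8−4+1)·(8+1)^(4−1) = 5 · 729 = 3645 (Konheim–Weiss)
Example (3,8,4,6) → sorted (3,4,6,8): b_i ≤ 4+i ∀i, a PF.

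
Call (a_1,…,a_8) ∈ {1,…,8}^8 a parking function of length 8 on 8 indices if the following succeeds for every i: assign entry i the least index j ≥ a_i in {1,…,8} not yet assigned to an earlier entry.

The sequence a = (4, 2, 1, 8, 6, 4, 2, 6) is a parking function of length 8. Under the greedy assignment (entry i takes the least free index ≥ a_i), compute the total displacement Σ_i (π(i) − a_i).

3

Σπ(i) = 1+…+8 = 36; Σa = 4+2+1+8+6+4+2+6 = 33; disp = 36−33 = 3.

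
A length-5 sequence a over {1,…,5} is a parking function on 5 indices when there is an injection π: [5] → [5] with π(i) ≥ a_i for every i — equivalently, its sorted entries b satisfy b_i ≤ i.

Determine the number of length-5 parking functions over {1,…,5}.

|PF| = (5+1−5)·(5+1)^{5−1} = 1·1296 = 1296 [KW]
E.g. (4,1,5,2,1) → sorted (1,1,2,4,5): b_i ≤ i ∀i, a PF.

1296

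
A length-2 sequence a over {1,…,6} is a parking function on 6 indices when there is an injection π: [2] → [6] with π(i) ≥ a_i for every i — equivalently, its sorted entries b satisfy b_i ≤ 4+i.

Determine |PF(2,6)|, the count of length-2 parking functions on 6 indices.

#PF = (7−2)·7^(2−1) = 5·7 = 35
Example (2,3) → sorted (2,3): b_i ≤ 4+i ∀i, a PF.

35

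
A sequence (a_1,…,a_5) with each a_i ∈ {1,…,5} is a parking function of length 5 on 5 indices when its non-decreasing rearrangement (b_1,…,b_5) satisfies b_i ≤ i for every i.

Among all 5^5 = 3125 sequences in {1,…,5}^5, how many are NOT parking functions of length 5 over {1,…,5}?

1829

#PF = (6−5)·6^(5−1) = 1·1296 = 1296 [KW]
Check (2,2,5,5,2) → sorted (2,2,2,5,5): b_1=2>1, not a PF.
5^5 − 1296 = 3125 − 1296 = 1829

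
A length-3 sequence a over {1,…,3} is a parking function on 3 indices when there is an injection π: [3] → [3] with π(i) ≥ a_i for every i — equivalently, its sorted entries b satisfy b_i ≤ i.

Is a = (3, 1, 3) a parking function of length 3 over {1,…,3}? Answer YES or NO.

Rearranged: b = (1, 3, 3).
  b_1=1 ≤ 1
  b_2=3 > 2
  fails at i=2 ⇒ NO

NO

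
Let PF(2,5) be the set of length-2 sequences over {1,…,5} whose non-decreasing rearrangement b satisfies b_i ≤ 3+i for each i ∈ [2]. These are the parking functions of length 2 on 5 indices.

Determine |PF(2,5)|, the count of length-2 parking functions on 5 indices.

|PF| = (5+1−2)·(5+1)^{2−1} = 4·6 = 24 (Konheim–Weiss)
One tuple (2,4) → sorted (2,4): b_i ≤ 3+i ∀i, a PF.

24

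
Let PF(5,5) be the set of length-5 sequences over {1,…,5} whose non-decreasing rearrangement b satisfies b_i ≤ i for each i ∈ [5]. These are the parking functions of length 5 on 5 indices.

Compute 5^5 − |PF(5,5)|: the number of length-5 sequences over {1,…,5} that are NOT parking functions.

1829

Count = (6−5)·6^(5−1) = 1·1296 = 1296
Example (1,2,4,4,5) → sorted (1,2,4,4,5): b_3=4>3, not a PF.
So 3125 − 1296 = 1829 fail.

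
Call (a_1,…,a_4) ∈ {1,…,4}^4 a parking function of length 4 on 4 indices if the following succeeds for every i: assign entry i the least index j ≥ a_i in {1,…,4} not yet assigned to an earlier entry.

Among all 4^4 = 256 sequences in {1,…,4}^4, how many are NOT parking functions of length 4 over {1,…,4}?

131

|PF(4,4)| = (5−4)·5^(4−1) = 1·125 = 125
E.g. (4,4,1,4) → sorted (1,4,4,4): b_2=4>2, not a PF.
Total 256; non-PF = 256−125 = 131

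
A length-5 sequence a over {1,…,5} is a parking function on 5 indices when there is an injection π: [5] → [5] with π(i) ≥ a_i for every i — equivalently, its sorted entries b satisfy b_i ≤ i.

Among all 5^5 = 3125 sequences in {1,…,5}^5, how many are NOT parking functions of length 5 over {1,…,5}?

|PF(5,5)| = (5+1−5)·(5+1)^{5−1} = 1×1296 = 1296 [KW]
Check (3,1,4,3,5) → sorted (1,3,3,4,5): b_2=3>2, not a PF.
5^5 − 1296 = 3125 − 1296 = 1829

1829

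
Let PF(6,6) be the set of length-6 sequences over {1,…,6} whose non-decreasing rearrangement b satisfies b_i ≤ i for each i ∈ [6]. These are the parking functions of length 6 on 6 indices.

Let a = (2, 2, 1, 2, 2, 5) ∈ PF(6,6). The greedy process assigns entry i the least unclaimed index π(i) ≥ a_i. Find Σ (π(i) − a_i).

7

Σπ = 6·7/2 = 21 (π permutes [6]); Σa = 2+2+1+2+2+5 = 14; disp = 21−14 = 7.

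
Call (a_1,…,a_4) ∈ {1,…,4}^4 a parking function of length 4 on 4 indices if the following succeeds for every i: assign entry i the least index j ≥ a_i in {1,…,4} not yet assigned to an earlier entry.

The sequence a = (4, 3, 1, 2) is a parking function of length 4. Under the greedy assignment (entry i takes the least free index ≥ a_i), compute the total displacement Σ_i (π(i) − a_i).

Σπ = 4·5/2 = 10 (π permutes [4]); Σa = 4+3+1+2 = 10; disp = 10−10 = 0.

0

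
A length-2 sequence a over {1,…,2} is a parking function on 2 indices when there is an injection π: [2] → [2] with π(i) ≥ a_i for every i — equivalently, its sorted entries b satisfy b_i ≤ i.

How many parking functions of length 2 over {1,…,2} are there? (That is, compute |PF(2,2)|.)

#PF = (2−2+1)·(2+1)^(2−1) = 1×3 = 3 (Konheim–Weiss)
Example (1,2) → sorted (1,2): b_i ≤ i ∀i, a PF.

3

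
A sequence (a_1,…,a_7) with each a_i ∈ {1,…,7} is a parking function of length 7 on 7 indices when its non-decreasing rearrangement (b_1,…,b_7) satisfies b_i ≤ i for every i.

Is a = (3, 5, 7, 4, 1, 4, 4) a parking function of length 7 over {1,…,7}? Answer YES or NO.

Order a: b = (1, 3, 4, 4, 4, 5, 7).
  b_1=1 ≤ 1
  b_2=3 > 2
  fails at i=2 ⇒ NO

NO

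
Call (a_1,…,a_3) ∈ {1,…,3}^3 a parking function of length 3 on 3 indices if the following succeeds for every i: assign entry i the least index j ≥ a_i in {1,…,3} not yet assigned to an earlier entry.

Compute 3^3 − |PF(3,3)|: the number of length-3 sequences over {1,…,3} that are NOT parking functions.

Count = (3−3+1)·(3+1)^(3−1) = 1·16 = 16 [KW]
E.g. (3,1,3) → sorted (1,3,3): b_2=3>2, not a PF.
Total 27; non-PF = 27−16 = 11

11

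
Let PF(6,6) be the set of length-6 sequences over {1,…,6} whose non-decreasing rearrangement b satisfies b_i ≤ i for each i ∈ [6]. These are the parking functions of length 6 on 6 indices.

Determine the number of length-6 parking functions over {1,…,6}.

Count = (6−6+1)·(6+1)^(6−1) = 1×16807 = 16807 (Pollak)
Check (4,1,6,2,1,4) → sorted (1,1,2,4,4,6): b_i ≤ i ∀i, a PF.

16807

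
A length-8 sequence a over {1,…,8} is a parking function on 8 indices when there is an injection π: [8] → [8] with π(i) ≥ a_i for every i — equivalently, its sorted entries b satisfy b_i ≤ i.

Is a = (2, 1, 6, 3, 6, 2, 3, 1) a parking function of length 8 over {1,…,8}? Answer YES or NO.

YES

Order a: b = (1, 1, 2, 2, 3, 3, 6, 6).
  b_1=1 ≤ 1
  b_2=1 ≤ 2
  b_3=2 ≤ 3
  b_4=2 ≤ 4
  b_5=3 ≤ 5
  b_6=3 ≤ 6
  b_7=6 ≤ 7
  b_8=6 ≤ 8
All bounds hold ⇒ YES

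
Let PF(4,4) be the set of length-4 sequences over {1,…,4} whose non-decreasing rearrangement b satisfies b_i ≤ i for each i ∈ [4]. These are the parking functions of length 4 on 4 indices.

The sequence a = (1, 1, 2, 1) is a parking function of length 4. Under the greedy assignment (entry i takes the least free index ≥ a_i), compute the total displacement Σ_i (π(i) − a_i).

Σπ = 4·5/2 = 10 (π permutes [4]); Σa = 1+1+2+1 = 5; disp = 10−5 = 5.

5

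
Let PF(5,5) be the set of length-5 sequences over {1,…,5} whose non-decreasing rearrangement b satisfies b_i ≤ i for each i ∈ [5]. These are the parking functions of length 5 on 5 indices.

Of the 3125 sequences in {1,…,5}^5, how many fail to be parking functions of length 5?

1829

#PF = (5−5+1)·(5+1)^(5−1) = 1·1296 = 1296 (Konheim–Weiss)
One tuple (1,1,5,5,5) → sorted (1,1,5,5,5): b_3=5>3, not a PF.
5^5 − 1296 = 3125 − 1296 = 1829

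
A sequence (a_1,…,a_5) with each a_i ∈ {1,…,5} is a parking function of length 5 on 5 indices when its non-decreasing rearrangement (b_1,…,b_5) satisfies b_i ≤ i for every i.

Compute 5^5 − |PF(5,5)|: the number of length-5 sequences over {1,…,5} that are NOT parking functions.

Count = (6−5)·6^(5−1) = 1×1296 = 1296
One tuple (5,2,3,4,3) → sorted (2,3,3,4,5): b_1=2>1, not a PF.
Total 3125; non-PF = 3125−1296 = 1829

1829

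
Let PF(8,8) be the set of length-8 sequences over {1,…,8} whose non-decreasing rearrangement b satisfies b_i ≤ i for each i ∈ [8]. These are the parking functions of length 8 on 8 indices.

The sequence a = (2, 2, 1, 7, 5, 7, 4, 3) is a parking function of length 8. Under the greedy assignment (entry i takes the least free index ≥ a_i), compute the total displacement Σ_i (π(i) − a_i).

5

Σπ = 36 ({1..8} each once); Σa = 2+2+1+7+5+7+4+3 = 31; disp = 36−31 = 5.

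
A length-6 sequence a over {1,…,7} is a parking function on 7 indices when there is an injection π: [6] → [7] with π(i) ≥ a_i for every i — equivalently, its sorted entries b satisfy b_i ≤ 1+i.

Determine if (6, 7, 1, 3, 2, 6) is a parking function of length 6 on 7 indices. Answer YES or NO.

NO

Order a: b = (1, 2, 3, 6, 6, 7).
  b_1=1 ≤ 2
  b_2=2 ≤ 3
  b_3=3 ≤ 4
  b_4=6 > 5
  fails at i=4 ⇒ NO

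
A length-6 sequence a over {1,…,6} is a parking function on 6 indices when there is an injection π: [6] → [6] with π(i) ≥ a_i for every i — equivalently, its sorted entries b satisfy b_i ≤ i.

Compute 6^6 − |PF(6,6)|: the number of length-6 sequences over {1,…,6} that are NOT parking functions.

#PF = (6−6+1)·(6+1)^(6−1) = 1·16807 = 16807 [KW]
Example (3,6,4,6,4,5) → sorted (3,4,4,5,6,6): b_1=3>1, not a PF.
So 46656 − 16807 = 29849 fail.

29849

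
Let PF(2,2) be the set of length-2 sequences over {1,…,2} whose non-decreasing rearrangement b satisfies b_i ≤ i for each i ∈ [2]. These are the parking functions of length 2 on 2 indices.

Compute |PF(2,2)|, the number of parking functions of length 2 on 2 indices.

|PF| = (3−2)·3^(2−1) = 1 · 3 = 3 [KW]
Example (1,1) → sorted (1,1): b_i ≤ i ∀i, a PF.

3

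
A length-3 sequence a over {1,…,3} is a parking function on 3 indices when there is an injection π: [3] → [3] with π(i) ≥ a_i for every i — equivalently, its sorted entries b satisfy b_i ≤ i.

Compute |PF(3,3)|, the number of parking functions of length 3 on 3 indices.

16

#PF = (3−3+1)·(3+1)^(3−1) = 1 · 16 = 16 (Konheim–Weiss)
One tuple (1,2,3) → sorted (1,2,3): b_i ≤ i ∀i, a PF.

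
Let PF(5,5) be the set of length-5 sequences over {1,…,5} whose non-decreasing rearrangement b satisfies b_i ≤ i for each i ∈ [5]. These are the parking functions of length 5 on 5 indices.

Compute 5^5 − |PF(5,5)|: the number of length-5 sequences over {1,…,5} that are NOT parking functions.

1829

#PF = (5+1−5)·(5+1)^{5−1} = 1·1296 = 1296 [KW]
One tuple (4,4,4,5,3) → sorted (3,4,4,4,5): b_1=3>1, not a PF.
5^5 − 1296 = 3125 − 1296 = 1829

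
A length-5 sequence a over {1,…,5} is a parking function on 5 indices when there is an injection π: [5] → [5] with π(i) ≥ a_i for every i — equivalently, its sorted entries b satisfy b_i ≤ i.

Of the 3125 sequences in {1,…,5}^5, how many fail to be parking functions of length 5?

|PF(5,5)| = (5+1−5)·(5+1)^{5−1} = 1·1296 = 1296 [KW]
Example (2,5,5,1,4) → sorted (1,2,4,5,5): b_3=4>3, not a PF.
5^5 − 1296 = 3125 − 1296 = 1829

1829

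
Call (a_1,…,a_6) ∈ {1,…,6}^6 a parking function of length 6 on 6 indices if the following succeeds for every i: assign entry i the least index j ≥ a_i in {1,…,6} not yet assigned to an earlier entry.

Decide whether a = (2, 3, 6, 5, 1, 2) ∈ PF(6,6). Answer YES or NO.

YES

Rearranged: b = (1, 2, 2, 3, 5, 6).
  b_1=1 ≤ 1
  b_2=2 ≤ 2
  b_3=2 ≤ 3
  b_4=3 ≤ 4
  b_5=5 ≤ 5
  b_6=6 ≤ 6
All bounds hold ⇒ YES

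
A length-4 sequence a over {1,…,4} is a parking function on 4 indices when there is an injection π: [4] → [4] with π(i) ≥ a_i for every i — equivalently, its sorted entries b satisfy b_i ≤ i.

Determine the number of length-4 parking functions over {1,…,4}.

125

Count = (4+1−4)·(4+1)^{4−1} = 1·125 = 125 (Konheim–Weiss)
Example (4,1,1,3) → sorted (1,1,3,4): b_i ≤ i ∀i, a PF.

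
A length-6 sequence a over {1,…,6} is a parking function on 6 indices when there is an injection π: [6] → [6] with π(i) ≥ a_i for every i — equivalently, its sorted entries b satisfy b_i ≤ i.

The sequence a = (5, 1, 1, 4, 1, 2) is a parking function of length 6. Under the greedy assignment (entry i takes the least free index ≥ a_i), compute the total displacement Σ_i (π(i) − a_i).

Σπ = 6·7/2 = 21 (π permutes [6]); Σa = 5+1+1+4+1+2 = 14; disp = 21−14 = 7.

7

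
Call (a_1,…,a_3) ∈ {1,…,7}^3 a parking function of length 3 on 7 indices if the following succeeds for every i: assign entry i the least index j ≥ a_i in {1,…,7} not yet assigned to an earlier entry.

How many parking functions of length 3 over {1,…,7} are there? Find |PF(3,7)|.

320

|PF(3,7)| = (8−3)·8^(3−1) = 5 · 64 = 320 [KW]
E.g. (7,1,5) → sorted (1,5,7): b_i ≤ 4+i ∀i, a PF.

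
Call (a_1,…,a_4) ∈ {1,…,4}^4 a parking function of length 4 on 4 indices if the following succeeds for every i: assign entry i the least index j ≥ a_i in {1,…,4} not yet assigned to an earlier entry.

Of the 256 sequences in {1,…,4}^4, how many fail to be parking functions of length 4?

|PF| = 1·5^3 = 1·125 = 125 (Konheim–Weiss)
Example (4,3,4,4) → sorted (3,4,4,4): b_1=3>1, not a PF.
So 256 − 125 = 131 fail.

131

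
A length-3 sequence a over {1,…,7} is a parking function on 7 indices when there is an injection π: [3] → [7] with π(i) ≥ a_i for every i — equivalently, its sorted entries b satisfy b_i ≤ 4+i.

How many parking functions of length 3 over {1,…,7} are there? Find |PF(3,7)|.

320

#PF = (8−3)·8^(3−1) = 5 · 64 = 320
Check (2,6,6) → sorted (2,6,6): b_i ≤ 4+i ∀i, a PF.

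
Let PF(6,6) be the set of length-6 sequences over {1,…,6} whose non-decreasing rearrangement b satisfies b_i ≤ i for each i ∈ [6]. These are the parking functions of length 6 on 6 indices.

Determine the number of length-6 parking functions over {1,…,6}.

|PF(6,6)| = (7−6)·7^(6−1) = 1·16807 = 16807 (Pollak)
Check (1,2,4,2,4,2) → sorted (1,2,2,2,4,4): b_i ≤ i ∀i, a PF.

16807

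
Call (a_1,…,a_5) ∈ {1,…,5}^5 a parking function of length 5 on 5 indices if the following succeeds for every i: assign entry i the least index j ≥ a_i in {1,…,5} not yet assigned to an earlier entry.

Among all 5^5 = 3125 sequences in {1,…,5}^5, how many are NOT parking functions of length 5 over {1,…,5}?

1829

#PF = (5+1−5)·(5+1)^{5−1} = 1×1296 = 1296 (Pollak)
One tuple (3,3,1,3,3) → sorted (1,3,3,3,3): b_2=3>2, not a PF.
5^5 − 1296 = 3125 − 1296 = 1829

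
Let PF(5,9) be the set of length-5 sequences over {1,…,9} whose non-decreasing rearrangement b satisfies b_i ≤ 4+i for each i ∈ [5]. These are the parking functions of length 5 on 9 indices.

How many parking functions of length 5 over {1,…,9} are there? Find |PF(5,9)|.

Count = 5·10^4 = 5×10000 = 50000
E.g. (3,6,2,6,7) → sorted (2,3,6,6,7): b_i ≤ 4+i ∀i, a PF.

50000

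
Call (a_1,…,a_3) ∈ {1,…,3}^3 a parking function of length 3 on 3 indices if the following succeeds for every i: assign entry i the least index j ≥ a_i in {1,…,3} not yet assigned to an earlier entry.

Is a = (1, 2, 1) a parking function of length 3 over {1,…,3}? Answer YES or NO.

YES

Order a: b = (1, 1, 2).
  b_1=1 ≤ 1
  b_2=1 ≤ 2
  b_3=2 ≤ 3
All bounds hold ⇒ YES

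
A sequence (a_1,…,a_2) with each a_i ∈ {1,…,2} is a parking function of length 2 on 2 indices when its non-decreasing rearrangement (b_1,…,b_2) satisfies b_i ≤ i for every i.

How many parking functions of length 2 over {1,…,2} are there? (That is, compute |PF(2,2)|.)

3

#PF = (2−2+1)·(2+1)^(2−1) = 1·3 = 3 (Pollak)
E.g. (1,2) → sorted (1,2): b_i ≤ i ∀i, a PF.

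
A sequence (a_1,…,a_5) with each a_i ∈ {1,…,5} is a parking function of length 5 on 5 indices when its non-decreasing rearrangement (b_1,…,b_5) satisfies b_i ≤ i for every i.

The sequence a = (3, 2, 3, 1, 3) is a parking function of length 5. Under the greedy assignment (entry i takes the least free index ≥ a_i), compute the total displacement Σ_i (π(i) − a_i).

3

Σπ(i) = 1+…+5 = 15; Σa = 3+2+3+1+3 = 12; disp = 15−12 = 3.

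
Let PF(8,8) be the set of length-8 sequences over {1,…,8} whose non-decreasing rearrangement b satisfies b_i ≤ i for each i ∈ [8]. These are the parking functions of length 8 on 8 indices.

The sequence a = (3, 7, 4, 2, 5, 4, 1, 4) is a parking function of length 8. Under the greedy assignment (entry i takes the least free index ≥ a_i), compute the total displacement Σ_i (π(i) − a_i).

Σπ = 8·9/2 = 36 (π permutes [8]); Σa = 3+7+4+2+5+4+1+4 = 30; disp = 36−30 = 6.

6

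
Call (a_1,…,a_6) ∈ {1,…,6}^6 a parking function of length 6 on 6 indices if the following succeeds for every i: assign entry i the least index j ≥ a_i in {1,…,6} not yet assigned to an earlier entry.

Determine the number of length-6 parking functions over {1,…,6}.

16807

|PF| = 1·7^5 = 1·16807 = 16807 [KW]
Example (2,2,3,3,4,1) → sorted (1,2,2,3,3,4): b_i ≤ i ∀i, a PF.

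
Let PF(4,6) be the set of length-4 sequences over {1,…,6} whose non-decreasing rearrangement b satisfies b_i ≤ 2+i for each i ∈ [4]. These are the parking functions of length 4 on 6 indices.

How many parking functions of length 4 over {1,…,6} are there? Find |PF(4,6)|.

1029

Count = (6+1−4)·(6+1)^{4−1} = 3·343 = 1029 (Pollak)
E.g. (4,4,4,3) → sorted (3,4,4,4): b_i ≤ 2+i ∀i, a PF.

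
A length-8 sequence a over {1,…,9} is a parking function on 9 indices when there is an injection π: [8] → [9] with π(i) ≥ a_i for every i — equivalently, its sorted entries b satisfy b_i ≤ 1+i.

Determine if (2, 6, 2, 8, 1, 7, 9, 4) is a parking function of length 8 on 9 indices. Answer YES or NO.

Order a: b = (1, 2, 2, 4, 6, 7, 8, 9).
  b_1=1 ≤ 2
  b_2=2 ≤ 3
  b_3=2 ≤ 4
  b_4=4 ≤ 5
  b_5=6 ≤ 6
  b_6=7 ≤ 7
  b_7=8 ≤ 8
  b_8=9 ≤ 9
All bounds hold ⇒ YES

YES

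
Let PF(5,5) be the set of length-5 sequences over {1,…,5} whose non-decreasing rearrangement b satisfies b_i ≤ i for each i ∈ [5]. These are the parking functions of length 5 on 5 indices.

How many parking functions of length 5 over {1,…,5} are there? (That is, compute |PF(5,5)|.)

#PF = (5−5+1)·(5+1)^(5−1) = 1 · 1296 = 1296 (Pollak)
Check (2,1,3,3,3) → sorted (1,2,3,3,3): b_i ≤ i ∀i, a PF.

1296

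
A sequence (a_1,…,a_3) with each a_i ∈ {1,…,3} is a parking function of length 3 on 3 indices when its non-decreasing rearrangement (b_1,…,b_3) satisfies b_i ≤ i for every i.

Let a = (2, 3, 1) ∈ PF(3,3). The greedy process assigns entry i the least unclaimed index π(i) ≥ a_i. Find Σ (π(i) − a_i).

Σπ(i) = 1+…+3 = 6; Σa = 2+3+1 = 6; disp = 6−6 = 0.

0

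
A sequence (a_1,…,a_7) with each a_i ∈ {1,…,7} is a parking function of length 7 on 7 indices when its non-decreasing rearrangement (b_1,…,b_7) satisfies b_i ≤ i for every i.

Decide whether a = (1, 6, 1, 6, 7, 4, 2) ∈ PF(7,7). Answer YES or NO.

NO

Sorted: b = (1, 1, 2, 4, 6, 6, 7).
  b_1=1 ≤ 1
  b_2=1 ≤ 2
  b_3=2 ≤ 3
  b_4=4 ≤ 4
  b_5=6 > 5
  fails at i=5 ⇒ NO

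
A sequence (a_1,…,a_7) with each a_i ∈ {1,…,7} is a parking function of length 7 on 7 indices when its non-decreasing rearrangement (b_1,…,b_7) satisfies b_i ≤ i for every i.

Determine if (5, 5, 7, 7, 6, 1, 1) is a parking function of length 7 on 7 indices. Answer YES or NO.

Order a: b = (1, 1, 5, 5, 6, 7, 7).
  b_1=1 ≤ 1
  b_2=1 ≤ 2
  b_3=5 > 3
  fails at i=3 ⇒ NO

NO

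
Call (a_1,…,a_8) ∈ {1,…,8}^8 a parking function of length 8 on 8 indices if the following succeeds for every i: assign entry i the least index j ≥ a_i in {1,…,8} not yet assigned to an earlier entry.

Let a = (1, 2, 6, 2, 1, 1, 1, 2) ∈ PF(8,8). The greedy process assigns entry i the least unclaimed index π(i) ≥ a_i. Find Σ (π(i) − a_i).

20

Σπ(i) = 1+…+8 = 36; Σa = 1+2+6+2+1+1+1+2 = 16; disp = 36−16 = 20.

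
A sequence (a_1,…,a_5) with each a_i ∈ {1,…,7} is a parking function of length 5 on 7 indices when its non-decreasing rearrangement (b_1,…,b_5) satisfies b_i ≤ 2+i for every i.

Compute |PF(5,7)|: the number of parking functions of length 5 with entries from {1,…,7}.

|PF| = (7−5+1)·(7+1)^(5−1) = 3 · 4096 = 12288
E.g. (5,2,6,3,4) → sorted (2,3,4,5,6): b_i ≤ 2+i ∀i, a PF.

12288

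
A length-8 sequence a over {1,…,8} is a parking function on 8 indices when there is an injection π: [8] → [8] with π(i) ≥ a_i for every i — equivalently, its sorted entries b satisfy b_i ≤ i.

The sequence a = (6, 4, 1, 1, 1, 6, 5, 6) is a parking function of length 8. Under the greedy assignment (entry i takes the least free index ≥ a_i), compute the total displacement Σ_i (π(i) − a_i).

Σπ = 36 ({1..8} each once); Σa = 6+4+1+1+1+6+5+6 = 30; disp = 36−30 = 6.

6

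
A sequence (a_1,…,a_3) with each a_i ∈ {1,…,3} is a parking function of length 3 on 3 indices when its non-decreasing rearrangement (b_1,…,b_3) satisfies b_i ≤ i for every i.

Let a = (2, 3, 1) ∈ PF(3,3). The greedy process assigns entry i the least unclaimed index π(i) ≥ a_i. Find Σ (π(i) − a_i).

0

Σπ = 6 ({1..3} each once); Σa = 2+3+1 = 6; disp = 6−6 = 0.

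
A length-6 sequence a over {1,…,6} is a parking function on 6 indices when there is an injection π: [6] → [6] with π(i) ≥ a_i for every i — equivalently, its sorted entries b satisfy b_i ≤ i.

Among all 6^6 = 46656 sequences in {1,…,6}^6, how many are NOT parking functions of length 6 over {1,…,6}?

#PF = (6+1−6)·(6+1)^{6−1} = 1·16807 = 16807
Example (3,5,5,4,2,5) → sorted (2,3,4,5,5,5): b_1=2>1, not a PF.
So 46656 − 16807 = 29849 fail.

29849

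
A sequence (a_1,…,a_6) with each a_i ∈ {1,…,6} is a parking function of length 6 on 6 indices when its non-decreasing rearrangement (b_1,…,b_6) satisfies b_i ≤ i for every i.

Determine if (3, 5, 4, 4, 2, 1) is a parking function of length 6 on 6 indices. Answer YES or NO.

Sorted: b = (1, 2, 3, 4, 4, 5).
  b_1=1 ≤ 1
  b_2=2 ≤ 2
  b_3=3 ≤ 3
  b_4=4 ≤ 4
  b_5=4 ≤ 5
  b_6=5 ≤ 6
All bounds hold ⇒ YES

YES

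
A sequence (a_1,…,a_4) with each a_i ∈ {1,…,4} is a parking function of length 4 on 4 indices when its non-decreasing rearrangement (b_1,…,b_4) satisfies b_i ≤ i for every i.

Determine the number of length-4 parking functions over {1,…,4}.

125

|PF(4,4)| = (4−4+1)·(4+1)^(4−1) = 1·125 = 125 [KW]
One tuple (2,1,2,2) → sorted (1,2,2,2): b_i ≤ i ∀i, a PF.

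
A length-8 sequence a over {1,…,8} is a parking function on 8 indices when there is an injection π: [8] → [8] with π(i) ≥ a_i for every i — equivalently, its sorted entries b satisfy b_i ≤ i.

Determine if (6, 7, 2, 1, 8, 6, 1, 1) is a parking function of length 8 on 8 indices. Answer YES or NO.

Order a: b = (1, 1, 1, 2, 6, 6, 7, 8).
  b_1=1 ≤ 1
  b_2=1 ≤ 2
  b_3=1 ≤ 3
  b_4=2 ≤ 4
  b_5=6 > 5
  fails at i=5 ⇒ NO

NO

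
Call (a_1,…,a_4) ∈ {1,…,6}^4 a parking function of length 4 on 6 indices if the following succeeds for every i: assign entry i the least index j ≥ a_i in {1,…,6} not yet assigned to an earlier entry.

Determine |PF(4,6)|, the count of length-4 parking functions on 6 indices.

1029

|PF| = (7−4)·7^(4−1) = 3·343 = 1029 (Konheim–Weiss)
Check (5,1,2,2) → sorted (1,2,2,5): b_i ≤ 2+i ∀i, a PF.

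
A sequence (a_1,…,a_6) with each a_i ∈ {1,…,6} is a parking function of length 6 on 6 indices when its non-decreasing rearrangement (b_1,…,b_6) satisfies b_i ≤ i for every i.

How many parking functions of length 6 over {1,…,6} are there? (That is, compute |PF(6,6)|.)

|PF| = (6−6+1)·(6+1)^(6−1) = 1×16807 = 16807 [KW]
One tuple (1,6,1,1,1,4) → sorted (1,1,1,1,4,6): b_i ≤ i ∀i, a PF.

16807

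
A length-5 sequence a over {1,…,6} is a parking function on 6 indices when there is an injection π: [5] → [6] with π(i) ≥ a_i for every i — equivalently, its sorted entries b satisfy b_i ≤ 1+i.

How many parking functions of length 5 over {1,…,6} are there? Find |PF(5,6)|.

|PF(5,6)| = 2·7^4 = 2×2401 = 4802 (Konheim–Weiss)
Check (4,3,3,6,1) → sorted (1,3,3,4,6): b_i ≤ 1+i ∀i, a PF.

4802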